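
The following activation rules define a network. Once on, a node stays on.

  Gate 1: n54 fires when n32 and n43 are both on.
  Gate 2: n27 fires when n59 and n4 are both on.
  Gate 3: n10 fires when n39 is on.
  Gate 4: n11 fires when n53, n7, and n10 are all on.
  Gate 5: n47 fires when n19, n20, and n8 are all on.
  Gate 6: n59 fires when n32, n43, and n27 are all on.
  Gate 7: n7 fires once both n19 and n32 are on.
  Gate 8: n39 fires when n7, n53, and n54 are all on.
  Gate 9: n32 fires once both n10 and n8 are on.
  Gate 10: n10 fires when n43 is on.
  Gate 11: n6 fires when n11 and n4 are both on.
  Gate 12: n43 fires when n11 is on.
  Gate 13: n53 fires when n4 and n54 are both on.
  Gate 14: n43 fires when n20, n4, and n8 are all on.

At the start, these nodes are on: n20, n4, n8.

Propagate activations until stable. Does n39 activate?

n39 would need n7, n53, and n54 (Gate 8), but n7 never turns on.

No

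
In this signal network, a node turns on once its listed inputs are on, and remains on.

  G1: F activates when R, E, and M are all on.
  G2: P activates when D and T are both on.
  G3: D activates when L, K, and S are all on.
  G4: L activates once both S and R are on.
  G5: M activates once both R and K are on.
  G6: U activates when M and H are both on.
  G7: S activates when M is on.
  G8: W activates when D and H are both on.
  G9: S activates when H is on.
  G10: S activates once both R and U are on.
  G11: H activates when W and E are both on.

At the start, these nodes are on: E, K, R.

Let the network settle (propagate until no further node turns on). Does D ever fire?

Yes

R and K are on, so M activates (G5).
M is on, so S activates (G7).
G4: S and R on → L on.
G3: L, K, and S on → D on.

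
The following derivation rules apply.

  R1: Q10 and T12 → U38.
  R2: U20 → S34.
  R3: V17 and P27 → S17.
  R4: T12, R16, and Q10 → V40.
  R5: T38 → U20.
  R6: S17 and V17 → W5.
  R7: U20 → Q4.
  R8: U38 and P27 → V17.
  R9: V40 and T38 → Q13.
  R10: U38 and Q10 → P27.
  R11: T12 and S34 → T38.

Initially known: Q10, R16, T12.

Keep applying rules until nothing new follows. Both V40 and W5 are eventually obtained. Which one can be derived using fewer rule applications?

V40: From T12, R16, and Q10, R4 gives V40. [1 rule application]
W5: From Q10 and T12, R1 gives U38. U38 and Q10 hold, so P27 follows (R10). U38 and P27 hold, so V17 follows (R8). V17 and P27 hold, so S17 follows (R3). From S17 and V17, R6 gives W5. [5 rule applications]
V40 needs fewer.

V40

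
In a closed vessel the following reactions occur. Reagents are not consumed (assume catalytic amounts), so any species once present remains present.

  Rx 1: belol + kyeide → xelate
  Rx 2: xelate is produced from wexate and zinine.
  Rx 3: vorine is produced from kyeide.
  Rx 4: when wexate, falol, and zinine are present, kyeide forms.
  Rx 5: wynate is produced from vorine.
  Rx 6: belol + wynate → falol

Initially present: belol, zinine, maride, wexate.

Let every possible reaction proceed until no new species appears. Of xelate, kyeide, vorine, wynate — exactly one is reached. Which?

wexate and zinine present → xelate forms (Rx 2).
wynate would need vorine (Rx 5), but vorine never forms. kyeide would need wexate, falol, and zinine (Rx 4), but falol never forms. vorine would need kyeide (Rx 3), but kyeide never forms.

xelate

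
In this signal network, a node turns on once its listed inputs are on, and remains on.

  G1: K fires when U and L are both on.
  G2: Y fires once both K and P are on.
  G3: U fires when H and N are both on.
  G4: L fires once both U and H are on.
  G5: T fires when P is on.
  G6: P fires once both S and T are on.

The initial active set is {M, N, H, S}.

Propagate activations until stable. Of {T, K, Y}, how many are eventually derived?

1

G3: H and N on → U on.
U and H are on, so L fires (G4).
G1: U and L on → K on.
T would need P (G5), but P never turns on.
K: reached.
Y would need K and P (G2), but P never turns on.
Reached: K — 1 of the 3.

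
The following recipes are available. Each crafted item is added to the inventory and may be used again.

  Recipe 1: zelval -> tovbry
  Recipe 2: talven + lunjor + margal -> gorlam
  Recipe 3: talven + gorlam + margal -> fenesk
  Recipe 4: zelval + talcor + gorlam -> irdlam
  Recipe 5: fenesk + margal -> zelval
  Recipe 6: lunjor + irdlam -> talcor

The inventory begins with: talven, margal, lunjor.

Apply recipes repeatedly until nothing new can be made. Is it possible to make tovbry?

Yes

Using Recipe 2, talven, lunjor, and margal make gorlam.
talven + gorlam + margal -> fenesk (Recipe 3).
fenesk + margal -> zelval (Recipe 5).
zelval -> tovbry (Recipe 1).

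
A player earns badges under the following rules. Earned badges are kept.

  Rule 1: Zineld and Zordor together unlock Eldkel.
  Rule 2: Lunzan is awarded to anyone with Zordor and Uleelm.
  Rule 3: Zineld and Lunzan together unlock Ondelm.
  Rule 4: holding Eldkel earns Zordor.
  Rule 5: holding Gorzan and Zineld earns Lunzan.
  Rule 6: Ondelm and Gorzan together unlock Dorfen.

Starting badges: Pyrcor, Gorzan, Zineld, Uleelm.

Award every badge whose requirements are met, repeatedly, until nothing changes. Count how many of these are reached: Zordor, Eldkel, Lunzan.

With Gorzan and Zineld, Lunzan is earned (Rule 5).
Zordor would need Eldkel (Rule 4), but Eldkel is never earned.
Eldkel would need Zineld and Zordor (Rule 1), but Zordor is never earned.
Lunzan: reached.
Reached: Lunzan — 1 of the 3.

1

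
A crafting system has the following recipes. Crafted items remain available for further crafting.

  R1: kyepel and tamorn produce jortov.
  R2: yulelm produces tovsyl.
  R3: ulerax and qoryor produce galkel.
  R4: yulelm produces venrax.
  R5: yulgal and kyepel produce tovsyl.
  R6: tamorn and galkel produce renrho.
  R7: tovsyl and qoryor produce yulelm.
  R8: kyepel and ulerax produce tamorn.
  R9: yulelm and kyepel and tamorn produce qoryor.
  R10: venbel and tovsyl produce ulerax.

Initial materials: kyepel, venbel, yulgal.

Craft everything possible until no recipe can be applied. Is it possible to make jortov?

Using R5, yulgal and kyepel make tovsyl.
venbel and tovsyl → ulerax (R10).
kyepel and ulerax → tamorn (R8).
kyepel and tamorn → jortov (R1).

Yes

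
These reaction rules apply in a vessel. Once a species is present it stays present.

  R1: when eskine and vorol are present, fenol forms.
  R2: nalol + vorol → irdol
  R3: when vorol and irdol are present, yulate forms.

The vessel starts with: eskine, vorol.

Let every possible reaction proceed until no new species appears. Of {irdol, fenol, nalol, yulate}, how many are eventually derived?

1

eskine and vorol present → fenol forms (R1).
irdol would need nalol and vorol (R2), but nalol never forms.
fenol: reached.
No rule produces nalol, and it is not given.
yulate would need vorol and irdol (R3), but irdol never forms.
Reached: fenol — 1 of the 4.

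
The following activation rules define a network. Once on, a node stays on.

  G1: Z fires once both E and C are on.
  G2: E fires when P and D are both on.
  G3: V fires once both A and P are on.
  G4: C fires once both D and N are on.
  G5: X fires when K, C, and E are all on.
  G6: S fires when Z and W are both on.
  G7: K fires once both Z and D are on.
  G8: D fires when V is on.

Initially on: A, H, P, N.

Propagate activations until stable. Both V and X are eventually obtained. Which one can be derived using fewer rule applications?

V

V: A and P are on, so V fires (G3). [1 rule application]
X: A and P are on, so V fires (G3). G8: V on → D on. P and D are on, so E fires (G2). D and N are on, so C fires (G4). G1: E and C on → Z on. G7: Z and D on → K on. K, C, and E are on, so X fires (G5). [7 rule applications]
V needs fewer.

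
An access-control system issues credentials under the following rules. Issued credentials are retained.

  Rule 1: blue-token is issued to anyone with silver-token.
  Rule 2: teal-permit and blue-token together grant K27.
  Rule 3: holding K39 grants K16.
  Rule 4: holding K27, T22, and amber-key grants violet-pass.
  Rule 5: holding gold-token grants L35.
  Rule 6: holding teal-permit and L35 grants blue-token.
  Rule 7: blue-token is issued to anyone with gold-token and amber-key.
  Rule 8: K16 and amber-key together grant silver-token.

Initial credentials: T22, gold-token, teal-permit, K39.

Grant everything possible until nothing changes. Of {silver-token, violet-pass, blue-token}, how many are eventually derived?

1

Holding gold-token grants L35 (Rule 5).
Holding teal-permit and L35 grants blue-token (Rule 6).
silver-token would need K16 and amber-key (Rule 8), but amber-key is never granted.
violet-pass would need K27, T22, and amber-key (Rule 4), but amber-key is never granted.
blue-token: reached.
Reached: blue-token — 1 of the 3.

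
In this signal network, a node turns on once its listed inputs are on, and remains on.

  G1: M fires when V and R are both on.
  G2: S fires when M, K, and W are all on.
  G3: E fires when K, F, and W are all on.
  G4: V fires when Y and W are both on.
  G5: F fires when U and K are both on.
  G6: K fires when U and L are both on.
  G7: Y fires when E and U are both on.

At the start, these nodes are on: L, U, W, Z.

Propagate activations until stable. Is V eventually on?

Yes

U and L are on, so K fires (G6).
G5: U and K on → F on.
K, F, and W are on, so E fires (G3).
G7: E and U on → Y on.
Y and W are on, so V fires (G4).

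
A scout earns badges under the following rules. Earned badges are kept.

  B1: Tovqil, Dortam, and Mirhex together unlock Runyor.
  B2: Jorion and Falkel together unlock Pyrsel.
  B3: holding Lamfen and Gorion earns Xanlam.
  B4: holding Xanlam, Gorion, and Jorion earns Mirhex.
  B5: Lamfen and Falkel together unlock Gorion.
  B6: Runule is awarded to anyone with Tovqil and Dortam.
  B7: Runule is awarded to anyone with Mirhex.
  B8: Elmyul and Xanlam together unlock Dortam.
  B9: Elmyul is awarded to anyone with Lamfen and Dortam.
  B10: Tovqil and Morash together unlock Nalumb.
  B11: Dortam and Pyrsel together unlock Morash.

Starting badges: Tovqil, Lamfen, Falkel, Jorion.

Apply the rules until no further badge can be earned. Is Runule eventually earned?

With Lamfen and Falkel, Gorion is earned (B5).
With Lamfen and Gorion, Xanlam is earned (B3).
With Xanlam, Gorion, and Jorion, Mirhex is earned (B4).
With Mirhex, Runule is earned (B7).

Yes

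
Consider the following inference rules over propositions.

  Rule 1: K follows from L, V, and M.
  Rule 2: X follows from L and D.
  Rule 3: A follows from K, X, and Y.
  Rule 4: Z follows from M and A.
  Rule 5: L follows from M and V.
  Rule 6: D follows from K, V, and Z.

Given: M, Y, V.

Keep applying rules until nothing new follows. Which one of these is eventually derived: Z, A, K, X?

K

M and V hold, so L follows (Rule 5).
L, V, and M hold, so K follows (Rule 1).
Z would need M and A (Rule 4), but A is never established. X would need L and D (Rule 2), but D is never established. A would need K, X, and Y (Rule 3), but X is never established.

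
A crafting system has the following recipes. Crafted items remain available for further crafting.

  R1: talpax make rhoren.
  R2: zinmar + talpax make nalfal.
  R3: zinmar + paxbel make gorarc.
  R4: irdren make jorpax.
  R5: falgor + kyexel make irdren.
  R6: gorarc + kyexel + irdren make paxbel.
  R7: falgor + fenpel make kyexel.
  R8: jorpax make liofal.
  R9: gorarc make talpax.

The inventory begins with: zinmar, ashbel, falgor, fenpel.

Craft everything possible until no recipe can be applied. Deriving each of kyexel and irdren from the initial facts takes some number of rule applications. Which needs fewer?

kyexel

kyexel: Using R7, falgor and fenpel make kyexel. [1 rule application]
irdren: falgor + fenpel → kyexel (R7). Using R5, falgor and kyexel make irdren. [2 rule applications]
kyexel needs fewer.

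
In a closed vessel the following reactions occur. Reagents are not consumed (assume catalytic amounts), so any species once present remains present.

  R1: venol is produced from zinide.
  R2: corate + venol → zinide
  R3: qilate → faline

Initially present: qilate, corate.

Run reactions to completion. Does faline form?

Yes

qilate present → faline forms (R3).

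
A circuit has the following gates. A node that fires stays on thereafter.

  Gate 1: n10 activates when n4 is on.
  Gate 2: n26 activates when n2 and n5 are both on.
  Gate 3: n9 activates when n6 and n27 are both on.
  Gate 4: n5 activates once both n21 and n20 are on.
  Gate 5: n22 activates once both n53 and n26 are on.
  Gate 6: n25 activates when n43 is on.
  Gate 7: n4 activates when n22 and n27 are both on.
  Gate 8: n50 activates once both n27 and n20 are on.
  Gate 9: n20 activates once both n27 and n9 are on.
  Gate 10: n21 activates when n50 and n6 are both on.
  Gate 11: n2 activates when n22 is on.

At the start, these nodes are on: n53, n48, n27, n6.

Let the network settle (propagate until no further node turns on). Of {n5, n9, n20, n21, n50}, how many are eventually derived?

Gate 3: n6 and n27 on → n9 on.
Gate 9: n27 and n9 on → n20 on.
n27 and n20 are on, so n50 activates (Gate 8).
Gate 10: n50 and n6 on → n21 on.
Gate 4: n21 and n20 on → n5 on.
n5: reached.
n9: reached.
n20: reached.
n21: reached.
n50: reached.
All 5 are reached.

5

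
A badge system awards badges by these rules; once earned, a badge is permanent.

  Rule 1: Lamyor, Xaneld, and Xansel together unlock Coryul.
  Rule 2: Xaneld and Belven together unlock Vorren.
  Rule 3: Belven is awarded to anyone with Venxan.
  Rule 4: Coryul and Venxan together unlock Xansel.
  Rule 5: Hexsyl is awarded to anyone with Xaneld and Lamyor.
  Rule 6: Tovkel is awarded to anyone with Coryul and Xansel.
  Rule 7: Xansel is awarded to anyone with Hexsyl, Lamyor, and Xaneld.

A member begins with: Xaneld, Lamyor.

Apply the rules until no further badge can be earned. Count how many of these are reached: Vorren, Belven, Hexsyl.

With Xaneld and Lamyor, Hexsyl is earned (Rule 5).
Vorren would need Xaneld and Belven (Rule 2), but Belven is never earned.
Belven would need Venxan (Rule 3), but Venxan is never earned.
Hexsyl: reached.
Reached: Hexsyl — 1 of the 3.

1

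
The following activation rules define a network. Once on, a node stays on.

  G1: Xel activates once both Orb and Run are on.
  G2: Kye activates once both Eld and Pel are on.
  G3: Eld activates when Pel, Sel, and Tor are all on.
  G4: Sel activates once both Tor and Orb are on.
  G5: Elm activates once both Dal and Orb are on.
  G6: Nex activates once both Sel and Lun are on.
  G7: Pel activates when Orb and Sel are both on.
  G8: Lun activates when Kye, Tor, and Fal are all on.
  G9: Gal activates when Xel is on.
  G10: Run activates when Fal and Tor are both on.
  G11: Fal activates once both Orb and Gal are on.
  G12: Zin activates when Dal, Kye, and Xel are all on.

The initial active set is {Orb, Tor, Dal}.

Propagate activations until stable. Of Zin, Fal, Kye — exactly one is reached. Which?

Kye

G4: Tor and Orb on → Sel on.
Orb and Sel are on, so Pel activates (G7).
G3: Pel, Sel, and Tor on → Eld on.
Eld and Pel are on, so Kye activates (G2).
Fal would need Orb and Gal (G11), but Gal never turns on. Zin would need Dal, Kye, and Xel (G12), but Xel never turns on.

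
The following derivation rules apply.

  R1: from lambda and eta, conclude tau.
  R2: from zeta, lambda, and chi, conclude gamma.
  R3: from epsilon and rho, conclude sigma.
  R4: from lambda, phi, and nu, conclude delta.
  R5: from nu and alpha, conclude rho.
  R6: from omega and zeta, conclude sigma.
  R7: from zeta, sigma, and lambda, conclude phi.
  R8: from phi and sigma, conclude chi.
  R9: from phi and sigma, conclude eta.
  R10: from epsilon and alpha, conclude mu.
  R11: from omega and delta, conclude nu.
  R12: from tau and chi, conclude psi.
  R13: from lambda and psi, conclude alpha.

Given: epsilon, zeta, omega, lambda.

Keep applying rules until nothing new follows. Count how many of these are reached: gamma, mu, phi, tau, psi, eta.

6

omega and zeta hold, so sigma follows (R6).
From zeta, sigma, and lambda, R7 gives phi.
From phi and sigma, R9 gives eta.
phi and sigma hold, so chi follows (R8).
lambda and eta hold, so tau follows (R1).
From zeta, lambda, and chi, R2 gives gamma.
tau and chi hold, so psi follows (R12).
lambda and psi hold, so alpha follows (R13).
From epsilon and alpha, R10 gives mu.
gamma: reached.
mu: reached.
phi: reached.
tau: reached.
psi: reached.
eta: reached.
All 6 are reached.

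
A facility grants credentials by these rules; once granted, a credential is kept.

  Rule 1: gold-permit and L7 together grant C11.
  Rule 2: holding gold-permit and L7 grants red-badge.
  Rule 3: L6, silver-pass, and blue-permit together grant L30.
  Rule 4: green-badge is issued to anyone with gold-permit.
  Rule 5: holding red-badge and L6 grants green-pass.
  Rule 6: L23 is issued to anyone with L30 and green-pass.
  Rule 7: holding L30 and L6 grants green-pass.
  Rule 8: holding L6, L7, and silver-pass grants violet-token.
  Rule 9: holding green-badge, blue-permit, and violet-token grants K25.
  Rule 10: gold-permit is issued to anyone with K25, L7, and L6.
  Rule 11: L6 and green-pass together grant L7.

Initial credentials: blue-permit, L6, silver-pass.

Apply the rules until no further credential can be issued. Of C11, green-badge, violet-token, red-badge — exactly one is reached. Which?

violet-token

Holding L6, silver-pass, and blue-permit grants L30 (Rule 3).
Holding L30 and L6 grants green-pass (Rule 7).
Holding L6 and green-pass grants L7 (Rule 11).
Holding L6, L7, and silver-pass grants violet-token (Rule 8).
C11 would need gold-permit and L7 (Rule 1), but gold-permit is never granted. red-badge would need gold-permit and L7 (Rule 2), but gold-permit is never granted. green-badge would need gold-permit (Rule 4), but gold-permit is never granted.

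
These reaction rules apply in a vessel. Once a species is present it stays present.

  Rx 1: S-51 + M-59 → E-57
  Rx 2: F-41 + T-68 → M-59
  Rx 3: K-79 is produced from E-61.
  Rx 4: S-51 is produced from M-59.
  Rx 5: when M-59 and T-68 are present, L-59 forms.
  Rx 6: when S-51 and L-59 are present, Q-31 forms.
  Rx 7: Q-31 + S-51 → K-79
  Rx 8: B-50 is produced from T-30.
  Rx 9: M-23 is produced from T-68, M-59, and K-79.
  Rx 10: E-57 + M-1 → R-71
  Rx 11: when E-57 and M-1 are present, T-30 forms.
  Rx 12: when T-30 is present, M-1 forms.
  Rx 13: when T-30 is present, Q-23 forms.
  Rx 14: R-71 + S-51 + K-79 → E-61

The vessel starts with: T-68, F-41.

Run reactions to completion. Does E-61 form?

No

E-61 would need R-71, S-51, and K-79 (Rx 14), but R-71 never forms.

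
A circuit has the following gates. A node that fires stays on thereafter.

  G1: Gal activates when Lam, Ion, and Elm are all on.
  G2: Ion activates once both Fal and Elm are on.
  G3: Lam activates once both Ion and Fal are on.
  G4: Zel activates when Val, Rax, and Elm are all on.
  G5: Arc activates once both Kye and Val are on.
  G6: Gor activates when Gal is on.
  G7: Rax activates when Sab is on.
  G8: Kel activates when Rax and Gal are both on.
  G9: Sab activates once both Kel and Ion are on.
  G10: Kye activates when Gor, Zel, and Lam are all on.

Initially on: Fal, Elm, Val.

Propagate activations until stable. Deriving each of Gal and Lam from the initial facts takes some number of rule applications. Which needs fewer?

Lam

Lam: Fal and Elm are on, so Ion activates (G2). Ion and Fal are on, so Lam activates (G3). [2 rule applications]
Gal: Fal and Elm are on, so Ion activates (G2). Ion and Fal are on, so Lam activates (G3). G1: Lam, Ion, and Elm on → Gal on. [3 rule applications]
Lam needs fewer.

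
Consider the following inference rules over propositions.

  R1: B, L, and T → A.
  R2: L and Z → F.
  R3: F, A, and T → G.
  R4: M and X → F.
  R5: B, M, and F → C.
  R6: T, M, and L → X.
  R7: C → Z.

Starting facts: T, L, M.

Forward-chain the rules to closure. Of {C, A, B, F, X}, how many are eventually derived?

2

From T, M, and L, R6 gives X.
From M and X, R4 gives F.
C would need B, M, and F (R5), but B is never established.
A would need B, L, and T (R1), but B is never established.
No rule produces B, and it is not given.
F: reached.
X: reached.
Reached: F and X — 2 of the 5.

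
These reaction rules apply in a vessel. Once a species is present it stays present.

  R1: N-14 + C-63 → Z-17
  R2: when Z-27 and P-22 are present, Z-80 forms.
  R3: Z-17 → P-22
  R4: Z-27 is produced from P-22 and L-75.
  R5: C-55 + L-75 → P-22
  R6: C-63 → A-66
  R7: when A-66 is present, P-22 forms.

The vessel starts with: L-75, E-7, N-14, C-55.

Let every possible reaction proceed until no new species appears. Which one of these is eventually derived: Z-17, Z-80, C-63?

Z-80

C-55 and L-75 present → P-22 forms (R5).
P-22 and L-75 present → Z-27 forms (R4).
Z-27 and P-22 present → Z-80 forms (R2).
No rule produces C-63, and it is not given. Z-17 would need N-14 and C-63 (R1), but C-63 never forms.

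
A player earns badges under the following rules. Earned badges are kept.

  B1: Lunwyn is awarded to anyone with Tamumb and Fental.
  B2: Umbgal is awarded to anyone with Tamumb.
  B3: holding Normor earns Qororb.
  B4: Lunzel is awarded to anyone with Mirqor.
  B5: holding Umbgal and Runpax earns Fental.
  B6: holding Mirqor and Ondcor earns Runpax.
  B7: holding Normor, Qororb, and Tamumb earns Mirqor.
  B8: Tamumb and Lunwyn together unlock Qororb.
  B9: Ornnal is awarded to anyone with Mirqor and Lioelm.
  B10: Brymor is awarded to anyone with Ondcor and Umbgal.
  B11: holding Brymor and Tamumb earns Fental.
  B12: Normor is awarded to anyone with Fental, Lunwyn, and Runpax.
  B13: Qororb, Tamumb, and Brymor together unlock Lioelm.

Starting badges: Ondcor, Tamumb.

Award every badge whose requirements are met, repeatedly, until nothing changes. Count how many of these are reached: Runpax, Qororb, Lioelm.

2

With Tamumb, Umbgal is earned (B2).
With Ondcor and Umbgal, Brymor is earned (B10).
With Brymor and Tamumb, Fental is earned (B11).
With Tamumb and Fental, Lunwyn is earned (B1).
With Tamumb and Lunwyn, Qororb is earned (B8).
With Qororb, Tamumb, and Brymor, Lioelm is earned (B13).
Runpax would need Mirqor and Ondcor (B6), but Mirqor is never earned.
Qororb: reached.
Lioelm: reached.
Reached: Qororb and Lioelm — 2 of the 3.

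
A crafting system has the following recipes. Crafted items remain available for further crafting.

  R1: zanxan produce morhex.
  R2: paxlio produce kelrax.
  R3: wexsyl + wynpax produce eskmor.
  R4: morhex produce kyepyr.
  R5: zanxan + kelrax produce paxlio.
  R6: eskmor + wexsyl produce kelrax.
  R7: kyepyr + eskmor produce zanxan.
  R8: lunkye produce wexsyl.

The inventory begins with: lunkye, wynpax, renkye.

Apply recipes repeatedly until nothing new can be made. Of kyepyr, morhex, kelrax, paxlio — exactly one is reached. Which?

Using R8, lunkye makes wexsyl.
wexsyl + wynpax → eskmor (R3).
Using R6, eskmor and wexsyl make kelrax.
paxlio would need zanxan and kelrax (R5), but zanxan is never obtained. morhex would need zanxan (R1), but zanxan is never obtained. kyepyr would need morhex (R4), but morhex is never obtained.

kelrax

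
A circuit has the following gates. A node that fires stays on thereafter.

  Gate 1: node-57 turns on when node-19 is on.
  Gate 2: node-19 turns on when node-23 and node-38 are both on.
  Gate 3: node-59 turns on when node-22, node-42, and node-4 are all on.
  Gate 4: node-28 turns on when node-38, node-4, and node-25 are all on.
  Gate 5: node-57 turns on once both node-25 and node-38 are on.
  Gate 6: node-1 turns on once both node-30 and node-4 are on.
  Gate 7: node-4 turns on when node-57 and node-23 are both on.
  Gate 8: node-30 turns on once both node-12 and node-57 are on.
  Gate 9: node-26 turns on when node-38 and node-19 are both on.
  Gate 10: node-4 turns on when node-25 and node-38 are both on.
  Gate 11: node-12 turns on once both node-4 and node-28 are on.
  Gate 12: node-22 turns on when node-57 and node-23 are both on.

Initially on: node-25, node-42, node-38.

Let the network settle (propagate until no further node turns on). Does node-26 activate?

node-26 would need node-38 and node-19 (Gate 9), but node-19 never turns on.

No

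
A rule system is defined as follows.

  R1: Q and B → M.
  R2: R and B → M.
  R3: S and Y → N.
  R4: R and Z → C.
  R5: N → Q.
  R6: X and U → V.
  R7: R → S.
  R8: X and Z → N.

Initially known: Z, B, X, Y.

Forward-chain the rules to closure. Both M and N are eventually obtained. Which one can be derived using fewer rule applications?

N

N: X and Z hold, so N follows (R8). [1 rule application]
M: From X and Z, R8 gives N. N holds, so Q follows (R5). Q and B hold, so M follows (R1). [3 rule applications]
N needs fewer.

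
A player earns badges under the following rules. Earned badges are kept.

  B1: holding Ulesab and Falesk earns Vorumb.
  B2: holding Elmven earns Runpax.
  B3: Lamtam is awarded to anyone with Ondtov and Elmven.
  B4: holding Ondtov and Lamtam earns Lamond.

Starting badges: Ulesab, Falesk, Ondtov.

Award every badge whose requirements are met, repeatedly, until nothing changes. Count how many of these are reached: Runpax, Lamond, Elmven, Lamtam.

Runpax would need Elmven (B2), but Elmven is never earned.
Lamond would need Ondtov and Lamtam (B4), but Lamtam is never earned.
No rule produces Elmven, and it is not given.
Lamtam would need Ondtov and Elmven (B3), but Elmven is never earned.
None of the 4 are reached.

0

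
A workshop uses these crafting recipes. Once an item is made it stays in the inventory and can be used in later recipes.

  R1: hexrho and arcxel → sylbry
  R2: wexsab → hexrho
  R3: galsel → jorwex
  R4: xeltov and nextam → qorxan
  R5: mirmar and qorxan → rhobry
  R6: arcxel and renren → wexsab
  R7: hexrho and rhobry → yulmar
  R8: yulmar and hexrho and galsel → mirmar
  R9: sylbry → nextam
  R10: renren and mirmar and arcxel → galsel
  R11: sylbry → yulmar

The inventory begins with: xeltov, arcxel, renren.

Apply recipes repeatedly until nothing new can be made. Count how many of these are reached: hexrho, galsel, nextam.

Using R6, arcxel and renren make wexsab.
wexsab → hexrho (R2).
hexrho and arcxel → sylbry (R1).
sylbry → nextam (R9).
hexrho: reached.
galsel would need renren, mirmar, and arcxel (R10), but mirmar is never obtained.
nextam: reached.
Reached: hexrho and nextam — 2 of the 3.

2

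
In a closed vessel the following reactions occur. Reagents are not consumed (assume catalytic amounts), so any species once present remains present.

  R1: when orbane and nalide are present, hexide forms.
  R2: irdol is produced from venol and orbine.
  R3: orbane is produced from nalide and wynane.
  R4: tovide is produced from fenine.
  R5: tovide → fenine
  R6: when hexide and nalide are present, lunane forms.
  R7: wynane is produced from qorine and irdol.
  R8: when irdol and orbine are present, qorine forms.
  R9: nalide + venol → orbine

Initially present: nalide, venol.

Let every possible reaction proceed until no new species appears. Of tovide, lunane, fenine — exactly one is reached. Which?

lunane

nalide and venol present → orbine forms (R9).
venol and orbine present → irdol forms (R2).
irdol and orbine present → qorine forms (R8).
qorine and irdol present → wynane forms (R7).
nalide and wynane present → orbane forms (R3).
orbane and nalide present → hexide forms (R1).
hexide and nalide present → lunane forms (R6).
fenine would need tovide (R5), but tovide never forms. tovide would need fenine (R4), but fenine never forms.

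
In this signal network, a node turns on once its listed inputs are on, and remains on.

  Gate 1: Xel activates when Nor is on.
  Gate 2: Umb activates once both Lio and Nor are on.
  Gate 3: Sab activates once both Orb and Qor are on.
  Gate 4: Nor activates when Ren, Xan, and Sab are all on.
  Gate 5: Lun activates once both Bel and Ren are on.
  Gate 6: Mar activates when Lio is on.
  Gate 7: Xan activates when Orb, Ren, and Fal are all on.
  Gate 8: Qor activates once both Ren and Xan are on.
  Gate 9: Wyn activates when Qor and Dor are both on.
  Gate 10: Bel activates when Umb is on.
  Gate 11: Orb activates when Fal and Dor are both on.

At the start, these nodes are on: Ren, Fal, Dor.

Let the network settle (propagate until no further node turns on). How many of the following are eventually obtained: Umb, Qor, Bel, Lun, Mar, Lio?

1

Gate 11: Fal and Dor on → Orb on.
Orb, Ren, and Fal are on, so Xan activates (Gate 7).
Gate 8: Ren and Xan on → Qor on.
Umb would need Lio and Nor (Gate 2), but Lio never turns on.
Qor: reached.
Bel would need Umb (Gate 10), but Umb never turns on.
Lun would need Bel and Ren (Gate 5), but Bel never turns on.
Mar would need Lio (Gate 6), but Lio never turns on.
No rule produces Lio, and it is not given.
Reached: Qor — 1 of the 6.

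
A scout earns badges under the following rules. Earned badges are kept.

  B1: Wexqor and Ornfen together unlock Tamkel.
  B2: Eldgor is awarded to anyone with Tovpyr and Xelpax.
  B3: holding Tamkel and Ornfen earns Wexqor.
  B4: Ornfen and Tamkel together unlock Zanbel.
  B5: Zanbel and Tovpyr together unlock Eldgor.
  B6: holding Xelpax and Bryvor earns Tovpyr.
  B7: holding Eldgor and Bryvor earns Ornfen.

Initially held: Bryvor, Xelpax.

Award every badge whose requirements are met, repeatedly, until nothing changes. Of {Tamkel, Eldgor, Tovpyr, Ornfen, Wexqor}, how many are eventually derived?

3

With Xelpax and Bryvor, Tovpyr is earned (B6).
With Tovpyr and Xelpax, Eldgor is earned (B2).
With Eldgor and Bryvor, Ornfen is earned (B7).
Tamkel would need Wexqor and Ornfen (B1), but Wexqor is never earned.
Eldgor: reached.
Tovpyr: reached.
Ornfen: reached.
Wexqor would need Tamkel and Ornfen (B3), but Tamkel is never earned.
Reached: Eldgor, Tovpyr, and Ornfen — 3 of the 5.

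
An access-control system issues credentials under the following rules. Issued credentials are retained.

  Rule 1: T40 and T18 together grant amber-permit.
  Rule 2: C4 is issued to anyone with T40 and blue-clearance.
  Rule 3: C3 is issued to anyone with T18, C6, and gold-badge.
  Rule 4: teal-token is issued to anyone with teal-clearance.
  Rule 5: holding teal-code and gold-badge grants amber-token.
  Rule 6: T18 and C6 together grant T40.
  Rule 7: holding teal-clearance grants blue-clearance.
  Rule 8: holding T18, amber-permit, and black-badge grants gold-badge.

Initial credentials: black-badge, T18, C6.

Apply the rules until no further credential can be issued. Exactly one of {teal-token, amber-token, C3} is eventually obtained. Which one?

Holding T18 and C6 grants T40 (Rule 6).
Holding T40 and T18 grants amber-permit (Rule 1).
Holding T18, amber-permit, and black-badge grants gold-badge (Rule 8).
Holding T18, C6, and gold-badge grants C3 (Rule 3).
teal-token would need teal-clearance (Rule 4), but teal-clearance is never granted. amber-token would need teal-code and gold-badge (Rule 5), but teal-code is never granted.

C3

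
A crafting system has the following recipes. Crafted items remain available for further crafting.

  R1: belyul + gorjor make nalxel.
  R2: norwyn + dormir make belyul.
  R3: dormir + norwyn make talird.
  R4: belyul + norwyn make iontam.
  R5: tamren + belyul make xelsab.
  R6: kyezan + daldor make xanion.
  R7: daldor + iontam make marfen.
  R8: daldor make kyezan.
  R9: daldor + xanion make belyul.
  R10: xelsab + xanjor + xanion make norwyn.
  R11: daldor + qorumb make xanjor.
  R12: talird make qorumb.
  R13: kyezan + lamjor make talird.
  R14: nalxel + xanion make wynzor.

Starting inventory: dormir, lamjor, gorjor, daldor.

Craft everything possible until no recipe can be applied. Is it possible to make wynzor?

daldor → kyezan (R8).
kyezan + daldor → xanion (R6).
Using R9, daldor and xanion make belyul.
Using R1, belyul and gorjor make nalxel.
Using R14, nalxel and xanion make wynzor.

Yes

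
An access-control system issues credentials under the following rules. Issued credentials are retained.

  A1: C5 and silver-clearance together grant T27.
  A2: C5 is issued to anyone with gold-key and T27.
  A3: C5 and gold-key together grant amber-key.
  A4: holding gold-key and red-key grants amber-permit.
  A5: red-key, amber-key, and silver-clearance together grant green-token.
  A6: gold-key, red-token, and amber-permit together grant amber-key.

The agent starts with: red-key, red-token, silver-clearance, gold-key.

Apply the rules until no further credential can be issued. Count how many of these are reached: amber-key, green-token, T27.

Holding gold-key and red-key grants amber-permit (A4).
Holding gold-key, red-token, and amber-permit grants amber-key (A6).
Holding red-key, amber-key, and silver-clearance grants green-token (A5).
amber-key: reached.
green-token: reached.
T27 would need C5 and silver-clearance (A1), but C5 is never granted.
Reached: amber-key and green-token — 2 of the 3.

2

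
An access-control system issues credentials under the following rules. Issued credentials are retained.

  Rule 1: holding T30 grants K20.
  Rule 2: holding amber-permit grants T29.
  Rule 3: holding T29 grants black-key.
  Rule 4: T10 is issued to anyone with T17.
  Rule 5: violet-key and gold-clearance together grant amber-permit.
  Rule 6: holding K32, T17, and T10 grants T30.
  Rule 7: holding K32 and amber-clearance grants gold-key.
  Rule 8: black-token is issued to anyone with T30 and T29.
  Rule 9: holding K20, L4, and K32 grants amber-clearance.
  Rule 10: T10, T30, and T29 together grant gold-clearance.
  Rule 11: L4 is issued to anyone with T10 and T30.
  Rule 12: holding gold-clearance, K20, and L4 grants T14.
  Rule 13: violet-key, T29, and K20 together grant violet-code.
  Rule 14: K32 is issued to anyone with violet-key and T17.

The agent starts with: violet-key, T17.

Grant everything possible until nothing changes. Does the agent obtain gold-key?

Holding violet-key and T17 grants K32 (Rule 14).
Holding T17 grants T10 (Rule 4).
Holding K32, T17, and T10 grants T30 (Rule 6).
Holding T10 and T30 grants L4 (Rule 11).
Holding T30 grants K20 (Rule 1).
Holding K20, L4, and K32 grants amber-clearance (Rule 9).
Holding K32 and amber-clearance grants gold-key (Rule 7).

Yes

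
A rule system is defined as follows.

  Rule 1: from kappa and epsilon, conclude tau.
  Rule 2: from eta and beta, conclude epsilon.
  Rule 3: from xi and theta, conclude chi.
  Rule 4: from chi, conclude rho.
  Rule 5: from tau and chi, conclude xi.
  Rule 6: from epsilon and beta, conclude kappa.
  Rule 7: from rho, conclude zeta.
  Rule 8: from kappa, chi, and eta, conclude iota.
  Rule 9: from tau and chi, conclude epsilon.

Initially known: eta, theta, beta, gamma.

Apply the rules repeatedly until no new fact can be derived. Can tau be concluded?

From eta and beta, Rule 2 gives epsilon.
epsilon and beta hold, so kappa follows (Rule 6).
From kappa and epsilon, Rule 1 gives tau.

Yes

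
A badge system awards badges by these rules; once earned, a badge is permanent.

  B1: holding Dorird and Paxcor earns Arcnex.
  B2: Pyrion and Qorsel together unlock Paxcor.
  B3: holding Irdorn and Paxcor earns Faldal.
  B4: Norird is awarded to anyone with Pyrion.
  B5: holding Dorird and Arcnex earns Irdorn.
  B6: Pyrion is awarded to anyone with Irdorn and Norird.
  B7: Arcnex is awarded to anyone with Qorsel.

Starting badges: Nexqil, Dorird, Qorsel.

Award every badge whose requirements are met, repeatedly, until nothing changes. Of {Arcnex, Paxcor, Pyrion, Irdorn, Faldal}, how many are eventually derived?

With Qorsel, Arcnex is earned (B7).
With Dorird and Arcnex, Irdorn is earned (B5).
Arcnex: reached.
Paxcor would need Pyrion and Qorsel (B2), but Pyrion is never earned.
Pyrion would need Irdorn and Norird (B6), but Norird is never earned.
Irdorn: reached.
Faldal would need Irdorn and Paxcor (B3), but Paxcor is never earned.
Reached: Arcnex and Irdorn — 2 of the 5.

2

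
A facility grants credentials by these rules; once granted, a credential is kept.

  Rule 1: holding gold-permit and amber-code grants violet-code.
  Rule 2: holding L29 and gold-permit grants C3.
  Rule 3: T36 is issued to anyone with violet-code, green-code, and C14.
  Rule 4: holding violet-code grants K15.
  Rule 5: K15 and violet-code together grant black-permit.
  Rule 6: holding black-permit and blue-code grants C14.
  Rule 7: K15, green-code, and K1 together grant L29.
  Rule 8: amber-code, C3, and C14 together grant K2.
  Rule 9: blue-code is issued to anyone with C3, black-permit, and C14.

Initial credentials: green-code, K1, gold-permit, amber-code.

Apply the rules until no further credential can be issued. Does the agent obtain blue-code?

No

blue-code would need C3, black-permit, and C14 (Rule 9), but C14 is never granted.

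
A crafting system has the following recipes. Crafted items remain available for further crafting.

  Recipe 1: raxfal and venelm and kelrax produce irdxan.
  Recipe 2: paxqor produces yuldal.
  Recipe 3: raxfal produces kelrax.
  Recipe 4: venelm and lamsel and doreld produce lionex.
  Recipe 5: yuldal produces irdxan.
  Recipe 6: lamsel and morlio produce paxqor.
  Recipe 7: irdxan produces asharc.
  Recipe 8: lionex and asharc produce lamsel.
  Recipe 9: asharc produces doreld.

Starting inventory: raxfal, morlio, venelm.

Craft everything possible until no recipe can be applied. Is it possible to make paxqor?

paxqor would need lamsel and morlio (Recipe 6), but lamsel is never obtained.

No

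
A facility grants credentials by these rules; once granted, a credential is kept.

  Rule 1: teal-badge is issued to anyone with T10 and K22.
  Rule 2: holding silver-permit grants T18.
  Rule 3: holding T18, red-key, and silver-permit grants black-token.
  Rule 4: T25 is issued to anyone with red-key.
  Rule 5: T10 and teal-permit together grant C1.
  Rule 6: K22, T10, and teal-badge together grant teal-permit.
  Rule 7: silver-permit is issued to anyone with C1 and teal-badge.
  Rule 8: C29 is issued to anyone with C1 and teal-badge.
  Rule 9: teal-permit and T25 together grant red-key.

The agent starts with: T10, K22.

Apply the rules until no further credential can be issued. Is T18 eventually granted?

Holding T10 and K22 grants teal-badge (Rule 1).
Holding K22, T10, and teal-badge grants teal-permit (Rule 6).
Holding T10 and teal-permit grants C1 (Rule 5).
Holding C1 and teal-badge grants silver-permit (Rule 7).
Holding silver-permit grants T18 (Rule 2).

Yes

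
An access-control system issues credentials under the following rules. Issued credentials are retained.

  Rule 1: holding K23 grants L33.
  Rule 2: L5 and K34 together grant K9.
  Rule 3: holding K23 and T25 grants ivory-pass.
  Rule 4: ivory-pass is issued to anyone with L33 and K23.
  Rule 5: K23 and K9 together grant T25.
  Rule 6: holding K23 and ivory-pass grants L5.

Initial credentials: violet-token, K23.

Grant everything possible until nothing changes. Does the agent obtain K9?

No

K9 would need L5 and K34 (Rule 2), but K34 is never granted.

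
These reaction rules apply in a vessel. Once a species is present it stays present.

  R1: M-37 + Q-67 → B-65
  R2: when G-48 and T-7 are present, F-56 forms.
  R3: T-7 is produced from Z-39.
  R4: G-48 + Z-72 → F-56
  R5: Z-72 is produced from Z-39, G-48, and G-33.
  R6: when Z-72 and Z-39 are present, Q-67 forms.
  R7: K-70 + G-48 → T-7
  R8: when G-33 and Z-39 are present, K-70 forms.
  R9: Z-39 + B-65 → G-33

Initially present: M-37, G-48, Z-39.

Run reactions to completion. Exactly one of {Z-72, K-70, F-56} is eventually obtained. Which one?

Z-39 present → T-7 forms (R3).
G-48 and T-7 present → F-56 forms (R2).
Z-72 would need Z-39, G-48, and G-33 (R5), but G-33 never forms. K-70 would need G-33 and Z-39 (R8), but G-33 never forms.

F-56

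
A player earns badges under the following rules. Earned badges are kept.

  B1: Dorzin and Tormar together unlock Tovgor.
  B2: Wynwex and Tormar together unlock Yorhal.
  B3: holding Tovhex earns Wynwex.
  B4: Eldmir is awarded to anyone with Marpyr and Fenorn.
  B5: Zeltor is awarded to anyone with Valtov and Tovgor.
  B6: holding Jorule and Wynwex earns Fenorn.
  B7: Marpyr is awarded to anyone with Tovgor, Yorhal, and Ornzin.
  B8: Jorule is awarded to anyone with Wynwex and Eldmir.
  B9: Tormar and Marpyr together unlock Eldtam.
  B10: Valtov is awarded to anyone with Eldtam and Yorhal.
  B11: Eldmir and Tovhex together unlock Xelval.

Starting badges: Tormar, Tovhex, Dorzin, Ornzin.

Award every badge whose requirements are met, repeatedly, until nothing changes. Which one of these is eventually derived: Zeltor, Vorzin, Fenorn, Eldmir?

Zeltor

With Tovhex, Wynwex is earned (B3).
With Dorzin and Tormar, Tovgor is earned (B1).
With Wynwex and Tormar, Yorhal is earned (B2).
With Tovgor, Yorhal, and Ornzin, Marpyr is earned (B7).
With Tormar and Marpyr, Eldtam is earned (B9).
With Eldtam and Yorhal, Valtov is earned (B10).
With Valtov and Tovgor, Zeltor is earned (B5).
No rule produces Vorzin, and it is not given. Fenorn would need Jorule and Wynwex (B6), but Jorule is never earned. Eldmir would need Marpyr and Fenorn (B4), but Fenorn is never earned.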